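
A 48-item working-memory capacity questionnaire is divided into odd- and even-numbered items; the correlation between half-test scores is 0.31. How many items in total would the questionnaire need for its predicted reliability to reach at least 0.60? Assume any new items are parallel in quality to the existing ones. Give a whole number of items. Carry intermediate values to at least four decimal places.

Corrected full-test reliability: r_full = 2 × 0.31 / (1 + 0.31) ≈ 0.4733
n = r_tgt(1 − r_full) / [r_full(1 − r_tgt)] = 0.60 × 0.5267 / (0.4733 × 0.40) ≈ 1.6692
Items = 1.6692 × 48 ≈ 80.12 → 81

81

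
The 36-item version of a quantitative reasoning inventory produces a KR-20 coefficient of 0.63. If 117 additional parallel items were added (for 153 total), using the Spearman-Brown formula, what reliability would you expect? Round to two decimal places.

The new length is 153/36 = 4.25 times the old.
r_new = (4.25 × 0.63) / (1 + (4.25 − 1) × 0.63)
r_new = 2.6775 / 3.0475 ≈ 0.8786

0.88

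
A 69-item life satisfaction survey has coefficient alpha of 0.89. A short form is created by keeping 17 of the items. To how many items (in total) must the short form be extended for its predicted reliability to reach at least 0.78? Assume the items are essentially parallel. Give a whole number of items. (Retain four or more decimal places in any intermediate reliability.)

Short-form reliability: n = 17/69 = 0.2464; r_17 = n·r/(1+(n−1)r) ≈ 0.6660
Length factor from the short form to reach 0.78: n' = 0.78(1 − 0.6660) / [0.6660(1 − 0.78)] ≈ 1.7781
Total items = 1.7781 × 17 = 30.23, rounded up to 31.

31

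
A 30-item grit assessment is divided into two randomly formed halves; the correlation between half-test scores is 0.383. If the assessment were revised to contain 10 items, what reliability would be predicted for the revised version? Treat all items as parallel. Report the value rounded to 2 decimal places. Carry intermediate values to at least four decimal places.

0.29

Spearman-Brown correction (n = 2): r_full = 2·0.383/(1 + 0.383) = 0.5539
Then adjust to 10 items: n = 10/30 = 0.3333
r_new = n·r_full / (1 + (n − 1)·r_full) = 0.1846 / 0.6307 ≈ 0.2927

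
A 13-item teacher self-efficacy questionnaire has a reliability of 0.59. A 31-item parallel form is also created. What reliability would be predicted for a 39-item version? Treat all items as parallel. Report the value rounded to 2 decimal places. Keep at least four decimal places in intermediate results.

0.81

Only the ratio of lengths matters: n = 39/13 = 3.0000
r_{39} = n·r / (1 + (n − 1)·r) = 1.7700 / 2.1800 ≈ 0.8119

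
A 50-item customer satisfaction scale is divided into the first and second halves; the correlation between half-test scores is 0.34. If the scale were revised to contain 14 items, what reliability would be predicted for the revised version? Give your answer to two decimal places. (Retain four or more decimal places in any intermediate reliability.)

0.22

Spearman-Brown correction (n = 2): r_full = 2·0.34/(1 + 0.34) = 0.5075
Length factor from 50 to 14 items: n = 14/50 = 0.2800
r_new = n·r_full / (1 + (n − 1)·r_full) = 0.1421 / 0.6346 ≈ 0.2239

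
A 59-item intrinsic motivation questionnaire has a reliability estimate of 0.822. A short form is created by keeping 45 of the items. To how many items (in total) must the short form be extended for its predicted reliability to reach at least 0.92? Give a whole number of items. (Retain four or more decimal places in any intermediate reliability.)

First, r for the 45-item form: n = 45/59 = 0.7627, so r_45 = 0.7627·0.822/(1 + (0.7627 − 1)·0.822) = 0.7789
Then solve for n' with r_old = 0.7789, r_target = 0.92: n' = 0.92(1 − 0.7789)/[0.7789(1 − 0.92)] = 3.2644
Items = 3.2644 × 45 ≈ 146.90 → 147

147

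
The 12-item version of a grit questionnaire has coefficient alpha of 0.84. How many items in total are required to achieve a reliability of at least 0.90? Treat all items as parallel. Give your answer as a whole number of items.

Spearman-Brown solved for the length factor n:
n = r*(1 − r) / [ r (1 − r*) ]
n = 0.90(1 − 0.84) / [0.84(1 − 0.90)]
n = 0.1440 / 0.0840 ≈ 1.7143
Items needed = n × 12 = 1.7143 × 12 ≈ 20.57 → round up to 21

21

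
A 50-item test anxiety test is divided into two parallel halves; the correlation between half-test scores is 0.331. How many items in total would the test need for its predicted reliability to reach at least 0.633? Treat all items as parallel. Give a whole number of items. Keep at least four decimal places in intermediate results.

Corrected full-test reliability: r_full = 2 × 0.331 / (1 + 0.331) ≈ 0.4974
Solve Spearman-Brown for n: n = 0.633(1 − 0.4974) / [0.4974(1 − 0.633)] = 1.7428
Items = 1.7428 × 50 ≈ 87.14 → 88

88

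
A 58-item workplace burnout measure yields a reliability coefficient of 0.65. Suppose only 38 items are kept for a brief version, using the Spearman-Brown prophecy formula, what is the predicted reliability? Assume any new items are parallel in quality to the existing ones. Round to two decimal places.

n = 38/58 = 0.6552
r_new = (0.6552 × 0.65) / (1 + (0.6552 − 1) × 0.65)
     = 0.4259 / 0.7759 = 0.5489

0.55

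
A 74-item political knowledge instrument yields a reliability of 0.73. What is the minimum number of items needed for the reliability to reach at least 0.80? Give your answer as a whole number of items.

Rearranging the Spearman-Brown formula for n,
n = r_target (1 − r_old) / [ r_old (1 − r_target) ]
n = 0.80 × (1 − 0.73) / [ 0.73 × (1 − 0.80) ]
  = 0.2160 / 0.1460 = 1.4795
1.4795 × 74 = 109.48 → 110 items

110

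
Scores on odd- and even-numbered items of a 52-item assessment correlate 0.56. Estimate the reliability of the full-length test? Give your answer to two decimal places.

r_full = 2r_hh / (1 + r_hh) = 2 × 0.56 / (1 + 0.56)
       = 1.1200 / 1.5600 = 0.7179

0.72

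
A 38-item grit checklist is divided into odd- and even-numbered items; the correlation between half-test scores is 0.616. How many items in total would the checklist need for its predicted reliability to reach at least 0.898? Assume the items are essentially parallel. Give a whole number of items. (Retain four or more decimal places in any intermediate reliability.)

105

r_full = 2(0.616)/(1 + 0.616) = 0.7624
Solve Spearman-Brown for n: n = 0.898(1 − 0.7624) / [0.7624(1 − 0.898)] = 2.7437
Items = 2.7437 × 38 ≈ 104.26 → 105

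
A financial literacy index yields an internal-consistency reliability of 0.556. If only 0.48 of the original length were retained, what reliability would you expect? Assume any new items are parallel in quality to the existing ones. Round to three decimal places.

Apply the Spearman-Brown prophecy formula, r' = nr / [1 + (n − 1)r]:
r_new = (0.48 × 0.556) / (1 + (0.48 − 1) × 0.556)
     = 0.2669 / 0.7109 = 0.3754

0.375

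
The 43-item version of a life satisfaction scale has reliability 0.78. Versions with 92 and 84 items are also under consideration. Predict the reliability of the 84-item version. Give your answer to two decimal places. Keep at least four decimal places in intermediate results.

0.87

Only the ratio of lengths matters: n = 84/43 = 1.9535
r_{84} = n·r / (1 + (n − 1)·r) = 1.5237 / 1.7437 ≈ 0.8738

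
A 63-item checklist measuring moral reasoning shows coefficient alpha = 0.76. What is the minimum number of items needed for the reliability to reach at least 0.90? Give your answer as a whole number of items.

n = 0.90 × (1 − 0.76) / [ 0.76 × (1 − 0.90) ]
  = 0.2160 / 0.0760 = 2.8421
2.8421 × 63 = 179.05 → 180 items

180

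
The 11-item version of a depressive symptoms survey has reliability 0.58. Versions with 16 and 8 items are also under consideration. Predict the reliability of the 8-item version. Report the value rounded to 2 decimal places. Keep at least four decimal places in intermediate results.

0.50

Only the ratio of lengths matters: n = 8/11 = 0.7273
r_{8} = n·r / (1 + (n − 1)·r) = 0.4218 / 0.8418 ≈ 0.5011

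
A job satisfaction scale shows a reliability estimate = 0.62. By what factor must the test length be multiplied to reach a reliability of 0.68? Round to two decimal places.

n = [0.68 × 0.38] / [0.62 × 0.32]
n = 0.2584 / 0.1984 ≈ 1.3024

1.30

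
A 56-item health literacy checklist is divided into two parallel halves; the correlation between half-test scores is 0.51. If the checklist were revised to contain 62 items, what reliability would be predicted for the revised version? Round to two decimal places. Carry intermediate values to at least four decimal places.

0.70

Full-test reliability from the split-half r: r_full = 2(0.51)/(1 + 0.51) = 0.6755
Length factor from 56 to 62 items: n = 62/56 = 1.1071
r_new = n·r_full / (1 + (n − 1)·r_full) = 0.7478 / 1.0723 ≈ 0.6974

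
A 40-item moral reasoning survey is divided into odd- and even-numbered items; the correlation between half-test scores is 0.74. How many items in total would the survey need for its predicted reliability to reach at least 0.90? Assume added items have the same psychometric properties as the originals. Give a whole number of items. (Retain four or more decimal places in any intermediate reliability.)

Corrected full-test reliability: r_full = 2 × 0.74 / (1 + 0.74) ≈ 0.8506
n = r_tgt(1 − r_full) / [r_full(1 − r_tgt)] = 0.90 × 0.1494 / (0.8506 × 0.10) ≈ 1.5808
Required items = 1.5808 × 40 = 63.23, so 64 items.

64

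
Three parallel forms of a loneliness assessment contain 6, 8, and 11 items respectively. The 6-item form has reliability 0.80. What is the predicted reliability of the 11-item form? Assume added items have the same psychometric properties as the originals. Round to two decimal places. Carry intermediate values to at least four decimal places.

The 8-item form is not needed; work directly from the 6-item form with n = 11/6 = 1.8333.
r_{11} = n·r / (1 + (n − 1)·r) = 1.4666 / 1.6666 ≈ 0.8800

0.88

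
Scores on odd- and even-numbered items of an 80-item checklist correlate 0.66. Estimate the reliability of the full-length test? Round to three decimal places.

Each half is half the length of the full test, so the full test is n = 2 times a half.
r_full = 2r_hh / (1 + r_hh) = 2 × 0.66 / (1 + 0.66)
       = 1.3200 / 1.6600 = 0.7952

0.795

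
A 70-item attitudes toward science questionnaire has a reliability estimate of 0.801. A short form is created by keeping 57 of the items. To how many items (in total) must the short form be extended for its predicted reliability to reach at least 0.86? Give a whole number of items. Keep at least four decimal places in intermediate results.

107

Short-form reliability: n = 57/70 = 0.8143; r_57 = n·r/(1+(n−1)r) ≈ 0.7662
Length factor from the short form to reach 0.86: n' = 0.86(1 − 0.7662) / [0.7662(1 − 0.86)] ≈ 1.8744
Total items = 1.8744 × 57 = 106.84, rounded up to 107.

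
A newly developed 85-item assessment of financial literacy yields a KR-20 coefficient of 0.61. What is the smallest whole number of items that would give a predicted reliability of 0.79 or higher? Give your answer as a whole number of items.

n = [0.79 × 0.39] / [0.61 × 0.21]
  = 0.3081 / 0.1281 = 2.4052
2.4052 × 85 = 204.44 → 205 items

205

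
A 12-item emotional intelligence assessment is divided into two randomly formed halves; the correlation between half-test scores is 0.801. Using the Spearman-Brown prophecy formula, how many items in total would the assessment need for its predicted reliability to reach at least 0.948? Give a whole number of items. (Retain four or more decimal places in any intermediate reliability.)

r_full = 2(0.801)/(1 + 0.801) = 0.8895
Solve Spearman-Brown for n: n = 0.948(1 − 0.8895) / [0.8895(1 − 0.948)] = 2.2648
Required items = 2.2648 × 12 = 27.18, so 28 items.

28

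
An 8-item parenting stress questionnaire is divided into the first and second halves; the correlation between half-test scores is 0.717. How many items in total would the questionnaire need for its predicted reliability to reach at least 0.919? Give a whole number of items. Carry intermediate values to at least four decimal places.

18

Corrected full-test reliability: r_full = 2 × 0.717 / (1 + 0.717) ≈ 0.8352
Solve Spearman-Brown for n: n = 0.919(1 − 0.8352) / [0.8352(1 − 0.919)] = 2.2387
Required items = 2.2387 × 8 = 17.91, so 18 items.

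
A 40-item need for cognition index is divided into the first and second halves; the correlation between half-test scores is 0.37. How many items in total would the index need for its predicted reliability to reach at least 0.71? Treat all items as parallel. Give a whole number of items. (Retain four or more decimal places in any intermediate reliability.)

84

r_full = 2(0.37)/(1 + 0.37) = 0.5401
n = r_tgt(1 − r_full) / [r_full(1 − r_tgt)] = 0.71 × 0.4599 / (0.5401 × 0.29) ≈ 2.0847
Items = 2.0847 × 40 ≈ 83.39 → 84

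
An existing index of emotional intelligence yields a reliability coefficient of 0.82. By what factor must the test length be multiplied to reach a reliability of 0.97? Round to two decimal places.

7.10

Rearranging the Spearman-Brown formula for n,
n = r*(1 − r) / [ r (1 − r*) ]
n = 0.97 × (1 − 0.82) / [ 0.82 × (1 − 0.97) ]
  = 0.1746 / 0.0246 = 7.0976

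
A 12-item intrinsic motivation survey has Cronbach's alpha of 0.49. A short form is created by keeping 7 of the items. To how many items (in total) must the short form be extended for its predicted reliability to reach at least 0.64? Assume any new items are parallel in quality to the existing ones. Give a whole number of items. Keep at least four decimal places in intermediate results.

Short-form reliability: n = 7/12 = 0.5833; r_7 = n·r/(1+(n−1)r) ≈ 0.3591
Length factor from the short form to reach 0.64: n' = 0.64(1 − 0.3591) / [0.3591(1 − 0.64)] ≈ 3.1729
Total items = 3.1729 × 7 = 22.21, rounded up to 23.

23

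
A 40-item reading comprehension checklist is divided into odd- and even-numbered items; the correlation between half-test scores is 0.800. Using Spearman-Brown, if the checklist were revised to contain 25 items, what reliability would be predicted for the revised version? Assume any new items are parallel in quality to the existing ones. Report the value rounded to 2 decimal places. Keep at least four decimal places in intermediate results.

0.83

Full-test reliability from the split-half r: r_full = 2(0.800)/(1 + 0.800) = 0.8889
Then adjust to 25 items: n = 25/40 = 0.6250
r_new = n·r_full / (1 + (n − 1)·r_full) = 0.5556 / 0.6667 ≈ 0.8334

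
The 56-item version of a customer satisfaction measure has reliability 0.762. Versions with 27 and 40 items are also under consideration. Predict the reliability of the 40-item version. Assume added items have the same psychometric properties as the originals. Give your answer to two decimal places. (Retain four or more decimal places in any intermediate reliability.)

0.70

The 27-item form is not needed; work directly from the 56-item form with n = 40/56 = 0.7143.
r_{40} = n·r / (1 + (n − 1)·r) = 0.5443 / 0.7823 ≈ 0.6958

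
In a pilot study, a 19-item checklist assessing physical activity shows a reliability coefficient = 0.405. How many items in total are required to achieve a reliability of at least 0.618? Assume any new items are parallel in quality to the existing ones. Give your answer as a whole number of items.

Rearranging the Spearman-Brown formula for n,
n = r*(1 − r) / [ r (1 − r*) ]
n = 0.618(1 − 0.405) / [0.405(1 − 0.618)]
n = 0.367710 / 0.154710 ≈ 2.3768
Items needed = n × 19 = 2.3768 × 19 ≈ 45.16 → round up to 46

46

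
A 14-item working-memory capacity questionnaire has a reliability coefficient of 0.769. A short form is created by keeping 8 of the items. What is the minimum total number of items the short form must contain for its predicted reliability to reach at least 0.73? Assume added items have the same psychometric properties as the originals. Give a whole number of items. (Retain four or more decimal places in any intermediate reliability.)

12

First, r for the 8-item form: n = 8/14 = 0.5714, so r_8 = 0.5714·0.769/(1 + (0.5714 − 1)·0.769) = 0.6554
Then solve for n' with r_old = 0.6554, r_target = 0.73: n' = 0.73(1 − 0.6554)/[0.6554(1 − 0.73)] = 1.4216
Items = 1.4216 × 8 ≈ 11.37 → 12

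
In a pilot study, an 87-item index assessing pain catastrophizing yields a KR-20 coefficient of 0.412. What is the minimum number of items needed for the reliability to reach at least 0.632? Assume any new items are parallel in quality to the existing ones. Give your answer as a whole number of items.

Rearranging the Spearman-Brown formula for n,
n = r*(1 − r) / [ r (1 − r*) ]
n = [0.632 × 0.588] / [0.412 × 0.368]
  = 0.371616 / 0.151616 = 2.4510
Items needed = n × 87 = 2.4510 × 87 ≈ 213.24 → round up to 214

214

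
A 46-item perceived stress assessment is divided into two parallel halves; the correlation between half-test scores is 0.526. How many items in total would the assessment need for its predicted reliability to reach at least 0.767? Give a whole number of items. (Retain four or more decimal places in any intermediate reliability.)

69

Corrected full-test reliability: r_full = 2 × 0.526 / (1 + 0.526) ≈ 0.6894
n = r_tgt(1 − r_full) / [r_full(1 − r_tgt)] = 0.767 × 0.3106 / (0.6894 × 0.233) ≈ 1.4831
Required items = 1.4831 × 46 = 68.22, so 69 items.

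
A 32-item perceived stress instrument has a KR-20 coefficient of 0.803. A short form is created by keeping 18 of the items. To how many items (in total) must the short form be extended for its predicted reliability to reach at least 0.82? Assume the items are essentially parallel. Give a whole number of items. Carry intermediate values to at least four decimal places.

36

First, r for the 18-item form: n = 18/32 = 0.5625, so r_18 = 0.5625·0.803/(1 + (0.5625 − 1)·0.803) = 0.6963
Then solve for n' with r_old = 0.6963, r_target = 0.82: n' = 0.82(1 − 0.6963)/[0.6963(1 − 0.82)] = 1.9870
Items = 1.9870 × 18 ≈ 35.77 → 36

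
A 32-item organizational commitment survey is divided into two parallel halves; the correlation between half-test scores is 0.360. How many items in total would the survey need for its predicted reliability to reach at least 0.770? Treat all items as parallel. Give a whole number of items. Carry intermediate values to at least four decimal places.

96

r_full = 2(0.360)/(1 + 0.360) = 0.5294
Solve Spearman-Brown for n: n = 0.770(1 − 0.5294) / [0.5294(1 − 0.770)] = 2.9760
Required items = 2.9760 × 32 = 95.23, so 96 items.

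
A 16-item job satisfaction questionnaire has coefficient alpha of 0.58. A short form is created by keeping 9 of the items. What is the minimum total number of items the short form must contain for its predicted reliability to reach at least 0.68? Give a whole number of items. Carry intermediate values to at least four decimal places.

Short-form reliability: n = 9/16 = 0.5625; r_9 = n·r/(1+(n−1)r) ≈ 0.4372
Then solve for n' with r_old = 0.4372, r_target = 0.68: n' = 0.68(1 − 0.4372)/[0.4372(1 − 0.68)] = 2.7355
Items = 2.7355 × 9 ≈ 24.62 → 25

25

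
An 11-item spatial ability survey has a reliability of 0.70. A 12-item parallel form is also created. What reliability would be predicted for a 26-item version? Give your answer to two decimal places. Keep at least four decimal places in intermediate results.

0.85

The 12-item form is not needed; work directly from the 11-item form with n = 26/11 = 2.3636.
r_{26} = n·r / (1 + (n − 1)·r) = 1.6545 / 1.9545 ≈ 0.8465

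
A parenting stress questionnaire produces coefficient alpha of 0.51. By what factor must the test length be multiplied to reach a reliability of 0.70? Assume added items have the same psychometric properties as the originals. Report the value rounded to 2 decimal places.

2.24

Rearranging the Spearman-Brown formula for n,
n = r_target (1 − r_old) / [ r_old (1 − r_target) ]
n = 0.70 × (1 − 0.51) / [ 0.51 × (1 − 0.70) ]
  = 0.3430 / 0.1530 = 2.2418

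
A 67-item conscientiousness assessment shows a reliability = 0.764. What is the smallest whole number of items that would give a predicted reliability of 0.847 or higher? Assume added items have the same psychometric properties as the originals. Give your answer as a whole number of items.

Spearman-Brown solved for the length factor n:
n = r_target (1 − r_old) / [ r_old (1 − r_target) ]
n = 0.847(1 − 0.764) / [0.764(1 − 0.847)]
  = 0.199892 / 0.116892 = 1.7101
1.7101 × 67 = 114.58 → 115 items

115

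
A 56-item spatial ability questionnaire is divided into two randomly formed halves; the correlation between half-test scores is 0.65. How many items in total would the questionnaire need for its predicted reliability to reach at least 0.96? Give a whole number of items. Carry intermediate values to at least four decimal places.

r_full = 2(0.65)/(1 + 0.65) = 0.7879
n = r_tgt(1 − r_full) / [r_full(1 − r_tgt)] = 0.96 × 0.2121 / (0.7879 × 0.04) ≈ 6.4607
Required items = 6.4607 × 56 = 361.80, so 362 items.

362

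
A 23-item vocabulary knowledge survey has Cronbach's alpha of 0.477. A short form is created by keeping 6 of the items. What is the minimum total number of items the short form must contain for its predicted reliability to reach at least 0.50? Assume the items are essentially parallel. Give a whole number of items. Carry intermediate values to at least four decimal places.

Short-form reliability: n = 6/23 = 0.2609; r_6 = n·r/(1+(n−1)r) ≈ 0.1922
Length factor from the short form to reach 0.50: n' = 0.50(1 − 0.1922) / [0.1922(1 − 0.50)] ≈ 4.2029
Items = 4.2029 × 6 ≈ 25.22 → 26

26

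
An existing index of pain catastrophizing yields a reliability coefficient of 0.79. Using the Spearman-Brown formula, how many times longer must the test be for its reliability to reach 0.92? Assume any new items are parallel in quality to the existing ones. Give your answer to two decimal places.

3.06

Rearranging the Spearman-Brown formula for n,
n = r*(1 − r) / [ r (1 − r*) ]
n = 0.92(1 − 0.79) / [0.79(1 − 0.92)]
  = 0.1932 / 0.0632 = 3.0570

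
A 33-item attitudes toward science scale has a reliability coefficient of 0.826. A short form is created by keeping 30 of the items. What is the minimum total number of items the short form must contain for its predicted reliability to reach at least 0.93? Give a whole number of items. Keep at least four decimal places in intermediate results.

93

Short-form reliability: n = 30/33 = 0.9091; r_30 = n·r/(1+(n−1)r) ≈ 0.8119
Length factor from the short form to reach 0.93: n' = 0.93(1 − 0.8119) / [0.8119(1 − 0.93)] ≈ 3.0780
Items = 3.0780 × 30 ≈ 92.34 → 93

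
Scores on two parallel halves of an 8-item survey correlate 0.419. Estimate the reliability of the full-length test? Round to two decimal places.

r_full = 2r_hh / (1 + r_hh) = 2 × 0.419 / (1 + 0.419)
r_full = 0.8380 / 1.4190 ≈ 0.5906

0.59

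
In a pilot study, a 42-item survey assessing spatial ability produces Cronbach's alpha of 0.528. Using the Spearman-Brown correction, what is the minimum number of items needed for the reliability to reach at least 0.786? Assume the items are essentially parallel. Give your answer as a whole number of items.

138

n = 0.786 × (1 − 0.528) / [ 0.528 × (1 − 0.786) ]
n = 0.370992 / 0.112992 ≈ 3.2833
So the test needs 3.2833 × 42 ≈ 137.90 items; rounding up, 138.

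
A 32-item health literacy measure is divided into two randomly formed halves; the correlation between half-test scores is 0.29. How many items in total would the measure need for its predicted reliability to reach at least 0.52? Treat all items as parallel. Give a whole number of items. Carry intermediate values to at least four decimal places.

43

r_full = 2(0.29)/(1 + 0.29) = 0.4496
Solve Spearman-Brown for n: n = 0.52(1 − 0.4496) / [0.4496(1 − 0.52)] = 1.3262
Required items = 1.3262 × 32 = 42.44, so 43 items.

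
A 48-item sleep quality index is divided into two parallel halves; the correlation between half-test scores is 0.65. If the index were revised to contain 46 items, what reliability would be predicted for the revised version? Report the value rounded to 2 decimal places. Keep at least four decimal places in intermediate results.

First correct the split-half correlation to full-test reliability: r_full = 2 × 0.65 / (1 + 0.65) ≈ 0.7879
Then adjust to 46 items: n = 46/48 = 0.9583
r_new = n·r_full / (1 + (n − 1)·r_full) = 0.7550 / 0.9671 ≈ 0.7807

0.78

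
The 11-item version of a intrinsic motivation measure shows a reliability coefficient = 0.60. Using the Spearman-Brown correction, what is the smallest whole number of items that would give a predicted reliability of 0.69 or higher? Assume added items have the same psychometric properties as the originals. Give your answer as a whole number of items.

17

Invert Spearman-Brown to solve for n:
n = r*(1 − r) / [ r (1 − r*) ]
n = 0.69(1 − 0.60) / [0.60(1 − 0.69)]
  = 0.2760 / 0.1860 = 1.4839
1.4839 × 11 = 16.32 → 17 items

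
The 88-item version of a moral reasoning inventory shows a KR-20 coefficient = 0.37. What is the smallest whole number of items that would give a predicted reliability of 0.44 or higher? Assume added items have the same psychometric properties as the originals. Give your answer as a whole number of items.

118

Invert Spearman-Brown to solve for n:
n = r_target (1 − r_old) / [ r_old (1 − r_target) ]
n = 0.44(1 − 0.37) / [0.37(1 − 0.44)]
n = 0.2772 / 0.2072 ≈ 1.3378
1.3378 × 88 = 117.73 → 118 items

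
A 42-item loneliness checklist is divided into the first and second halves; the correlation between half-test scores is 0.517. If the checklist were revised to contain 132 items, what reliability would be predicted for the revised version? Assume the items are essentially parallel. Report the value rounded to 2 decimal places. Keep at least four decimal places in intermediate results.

Spearman-Brown correction (n = 2): r_full = 2·0.517/(1 + 0.517) = 0.6816
Then adjust to 132 items: n = 132/42 = 3.1429
r_new = n·r_full / (1 + (n − 1)·r_full) = 2.1422 / 2.4606 ≈ 0.8706

0.87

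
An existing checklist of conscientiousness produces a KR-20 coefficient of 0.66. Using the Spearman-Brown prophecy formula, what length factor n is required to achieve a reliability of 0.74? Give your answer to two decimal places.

1.47

Spearman-Brown solved for the length factor n:
n = r*(1 − r) / [ r (1 − r*) ]
n = [0.74 × 0.34] / [0.66 × 0.26]
  = 0.2516 / 0.1716 = 1.4662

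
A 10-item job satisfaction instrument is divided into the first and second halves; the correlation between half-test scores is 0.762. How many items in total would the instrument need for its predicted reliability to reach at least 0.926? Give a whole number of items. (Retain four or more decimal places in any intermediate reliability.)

Corrected full-test reliability: r_full = 2 × 0.762 / (1 + 0.762) ≈ 0.8649
Solve Spearman-Brown for n: n = 0.926(1 − 0.8649) / [0.8649(1 − 0.926)] = 1.9546
Items = 1.9546 × 10 ≈ 19.55 → 20

20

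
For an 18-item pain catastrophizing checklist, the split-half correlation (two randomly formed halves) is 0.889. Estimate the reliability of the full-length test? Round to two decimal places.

Apply the Spearman-Brown correction with n = 2:
r_full = 2(0.889) / (1 + 0.889)
r_full = 1.7780 / 1.8890 ≈ 0.9412

0.94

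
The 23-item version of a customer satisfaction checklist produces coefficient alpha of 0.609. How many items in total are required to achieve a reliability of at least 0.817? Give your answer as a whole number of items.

66

Spearman-Brown solved for the length factor n:
n = r*(1 − r) / [ r (1 − r*) ]
n = 0.817(1 − 0.609) / [0.609(1 − 0.817)]
n = 0.319447 / 0.111447 ≈ 2.8664
So the test needs 2.8664 × 23 ≈ 65.93 items; rounding up, 66.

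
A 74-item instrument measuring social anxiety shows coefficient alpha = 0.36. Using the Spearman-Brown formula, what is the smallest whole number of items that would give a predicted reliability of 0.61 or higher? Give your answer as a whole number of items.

206

Invert Spearman-Brown to solve for n:
n = r*(1 − r) / [ r (1 − r*) ]
n = [0.61 × 0.64] / [0.36 × 0.39]
n = 0.3904 / 0.1404 ≈ 2.7806
So the test needs 2.7806 × 74 ≈ 205.76 items; rounding up, 206.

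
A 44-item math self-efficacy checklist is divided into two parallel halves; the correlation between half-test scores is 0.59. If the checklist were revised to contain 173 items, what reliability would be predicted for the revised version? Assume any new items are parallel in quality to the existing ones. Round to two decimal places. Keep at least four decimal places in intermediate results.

First correct the split-half correlation to full-test reliability: r_full = 2 × 0.59 / (1 + 0.59) ≈ 0.7421
Length factor from 44 to 173 items: n = 173/44 = 3.9318
r_new = n·r_full / (1 + (n − 1)·r_full) = 2.9178 / 3.1757 ≈ 0.9188

0.92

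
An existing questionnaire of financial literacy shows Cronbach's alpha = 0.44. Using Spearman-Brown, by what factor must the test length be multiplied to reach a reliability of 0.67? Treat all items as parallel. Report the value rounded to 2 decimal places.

Rearranging the Spearman-Brown formula for n,
n = r*(1 − r) / [ r (1 − r*) ]
n = 0.67 × (1 − 0.44) / [ 0.44 × (1 − 0.67) ]
n = 0.3752 / 0.1452 ≈ 2.5840

2.58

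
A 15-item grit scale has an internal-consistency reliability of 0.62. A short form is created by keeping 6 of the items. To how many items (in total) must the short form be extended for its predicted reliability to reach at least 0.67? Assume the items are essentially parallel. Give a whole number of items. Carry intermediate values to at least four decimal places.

19

Short-form reliability: n = 6/15 = 0.4000; r_6 = n·r/(1+(n−1)r) ≈ 0.3949
Length factor from the short form to reach 0.67: n' = 0.67(1 − 0.3949) / [0.3949(1 − 0.67)] ≈ 3.1110
Total items = 3.1110 × 6 = 18.67, rounded up to 19.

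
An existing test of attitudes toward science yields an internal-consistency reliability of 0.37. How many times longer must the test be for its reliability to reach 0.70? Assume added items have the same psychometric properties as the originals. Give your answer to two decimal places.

Rearranging the Spearman-Brown formula for n,
n = r*(1 − r) / [ r (1 − r*) ]
n = 0.70(1 − 0.37) / [0.37(1 − 0.70)]
n = 0.4410 / 0.1110 ≈ 3.9730

3.97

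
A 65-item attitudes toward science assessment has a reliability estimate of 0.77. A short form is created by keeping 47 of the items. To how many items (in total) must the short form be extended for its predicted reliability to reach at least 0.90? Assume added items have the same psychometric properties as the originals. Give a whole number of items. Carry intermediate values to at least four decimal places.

175

First, r for the 47-item form: n = 47/65 = 0.7231, so r_47 = 0.7231·0.77/(1 + (0.7231 − 1)·0.77) = 0.7077
Length factor from the short form to reach 0.90: n' = 0.90(1 − 0.7077) / [0.7077(1 − 0.90)] ≈ 3.7173
Items = 3.7173 × 47 ≈ 174.71 → 175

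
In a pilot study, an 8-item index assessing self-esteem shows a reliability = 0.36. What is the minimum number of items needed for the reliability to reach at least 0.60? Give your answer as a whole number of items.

22

n = 0.60(1 − 0.36) / [0.36(1 − 0.60)]
  = 0.3840 / 0.1440 = 2.6667
Items needed = n × 8 = 2.6667 × 8 ≈ 21.33 → round up to 22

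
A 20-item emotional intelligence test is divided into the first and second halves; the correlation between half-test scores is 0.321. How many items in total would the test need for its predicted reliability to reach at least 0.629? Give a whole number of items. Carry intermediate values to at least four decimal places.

36

Corrected full-test reliability: r_full = 2 × 0.321 / (1 + 0.321) ≈ 0.4860
Solve Spearman-Brown for n: n = 0.629(1 − 0.4860) / [0.4860(1 − 0.629)] = 1.7931
Required items = 1.7931 × 20 = 35.86, so 36 items.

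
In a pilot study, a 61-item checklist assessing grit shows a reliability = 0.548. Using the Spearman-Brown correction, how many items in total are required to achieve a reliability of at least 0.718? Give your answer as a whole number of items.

129

Spearman-Brown solved for the length factor n:
n = r*(1 − r) / [ r (1 − r*) ]
n = [0.718 × 0.452] / [0.548 × 0.282]
  = 0.324536 / 0.154536 = 2.1001
2.1001 × 61 = 128.11 → 129 items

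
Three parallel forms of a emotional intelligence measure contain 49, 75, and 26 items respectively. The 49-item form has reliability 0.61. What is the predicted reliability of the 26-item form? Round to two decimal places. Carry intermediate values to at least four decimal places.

0.45

Only the ratio of lengths matters: n = 26/49 = 0.5306
r_{26} = n·r / (1 + (n − 1)·r) = 0.3237 / 0.7137 ≈ 0.4536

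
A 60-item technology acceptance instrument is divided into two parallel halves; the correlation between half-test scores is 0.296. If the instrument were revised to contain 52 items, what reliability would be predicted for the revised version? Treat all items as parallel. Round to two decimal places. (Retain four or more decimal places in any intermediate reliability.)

0.42

First correct the split-half correlation to full-test reliability: r_full = 2 × 0.296 / (1 + 0.296) ≈ 0.4568
Length factor from 60 to 52 items: n = 52/60 = 0.8667
r_new = n·r_full / (1 + (n − 1)·r_full) = 0.3959 / 0.9391 ≈ 0.4216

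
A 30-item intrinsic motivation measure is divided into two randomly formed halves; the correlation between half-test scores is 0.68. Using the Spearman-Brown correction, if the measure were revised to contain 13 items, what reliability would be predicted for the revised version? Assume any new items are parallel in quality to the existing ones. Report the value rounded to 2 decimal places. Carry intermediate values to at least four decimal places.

0.65

Spearman-Brown correction (n = 2): r_full = 2·0.68/(1 + 0.68) = 0.8095
Length factor from 30 to 13 items: n = 13/30 = 0.4333
r_new = n·r_full / (1 + (n − 1)·r_full) = 0.3508 / 0.5413 ≈ 0.6481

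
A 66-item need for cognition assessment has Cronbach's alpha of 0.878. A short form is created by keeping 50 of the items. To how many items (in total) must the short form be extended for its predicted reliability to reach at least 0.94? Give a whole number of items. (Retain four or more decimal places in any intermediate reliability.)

First, r for the 50-item form: n = 50/66 = 0.7576, so r_50 = 0.7576·0.878/(1 + (0.7576 − 1)·0.878) = 0.8450
Length factor from the short form to reach 0.94: n' = 0.94(1 − 0.8450) / [0.8450(1 − 0.94)] ≈ 2.8738
Total items = 2.8738 × 50 = 143.69, rounded up to 144.

144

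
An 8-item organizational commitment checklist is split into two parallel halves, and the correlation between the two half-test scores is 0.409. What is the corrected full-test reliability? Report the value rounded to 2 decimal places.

0.58

The full test is twice the length of either half (n = 2).
r_full = 2r_hh / (1 + r_hh) = 2 × 0.409 / (1 + 0.409)
       = 0.8180 / 1.4090 = 0.5806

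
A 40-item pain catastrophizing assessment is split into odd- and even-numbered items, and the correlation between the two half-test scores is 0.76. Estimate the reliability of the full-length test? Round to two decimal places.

Each half is half the length of the full test, so the full test is n = 2 times a half.
r_full = 2(0.76) / (1 + 0.76)
r_full = 1.5200 / 1.7600 ≈ 0.8636

0.86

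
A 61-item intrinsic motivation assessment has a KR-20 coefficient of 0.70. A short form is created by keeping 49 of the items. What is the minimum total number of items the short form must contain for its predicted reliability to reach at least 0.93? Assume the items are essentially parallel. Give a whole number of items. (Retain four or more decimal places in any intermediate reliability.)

348

First, r for the 49-item form: n = 49/61 = 0.8033, so r_49 = 0.8033·0.70/(1 + (0.8033 − 1)·0.70) = 0.6521
Then solve for n' with r_old = 0.6521, r_target = 0.93: n' = 0.93(1 − 0.6521)/[0.6521(1 − 0.93)] = 7.0880
Items = 7.0880 × 49 ≈ 347.31 → 348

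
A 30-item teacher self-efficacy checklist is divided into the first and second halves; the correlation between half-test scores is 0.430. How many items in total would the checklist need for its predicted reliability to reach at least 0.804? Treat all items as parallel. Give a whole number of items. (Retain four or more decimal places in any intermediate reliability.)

Corrected full-test reliability: r_full = 2 × 0.430 / (1 + 0.430) ≈ 0.6014
n = r_tgt(1 − r_full) / [r_full(1 − r_tgt)] = 0.804 × 0.3986 / (0.6014 × 0.196) ≈ 2.7188
Required items = 2.7188 × 30 = 81.56, so 82 items.

82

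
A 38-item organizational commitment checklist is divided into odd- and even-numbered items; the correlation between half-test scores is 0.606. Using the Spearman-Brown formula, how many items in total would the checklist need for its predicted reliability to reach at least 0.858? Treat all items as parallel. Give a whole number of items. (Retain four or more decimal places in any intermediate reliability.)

Corrected full-test reliability: r_full = 2 × 0.606 / (1 + 0.606) ≈ 0.7547
Solve Spearman-Brown for n: n = 0.858(1 − 0.7547) / [0.7547(1 − 0.858)] = 1.9639
Required items = 1.9639 × 38 = 74.63, so 75 items.

75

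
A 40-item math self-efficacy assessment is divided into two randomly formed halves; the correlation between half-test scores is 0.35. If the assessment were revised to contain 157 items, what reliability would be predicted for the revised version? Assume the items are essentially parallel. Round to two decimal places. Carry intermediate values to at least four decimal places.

First correct the split-half correlation to full-test reliability: r_full = 2 × 0.35 / (1 + 0.35) ≈ 0.5185
Then adjust to 157 items: n = 157/40 = 3.9250
r_new = n·r_full / (1 + (n − 1)·r_full) = 2.0351 / 2.5166 ≈ 0.8087

0.81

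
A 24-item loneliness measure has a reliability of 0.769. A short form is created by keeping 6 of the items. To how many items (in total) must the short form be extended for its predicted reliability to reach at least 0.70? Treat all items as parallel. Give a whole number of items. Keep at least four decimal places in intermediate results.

17

Short-form reliability: n = 6/24 = 0.2500; r_6 = n·r/(1+(n−1)r) ≈ 0.4542
Length factor from the short form to reach 0.70: n' = 0.70(1 − 0.4542) / [0.4542(1 − 0.70)] ≈ 2.8039
Items = 2.8039 × 6 ≈ 16.82 → 17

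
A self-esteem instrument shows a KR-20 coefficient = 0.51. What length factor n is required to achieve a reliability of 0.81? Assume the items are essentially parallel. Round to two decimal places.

4.10

n = 0.81(1 − 0.51) / [0.51(1 − 0.81)]
n = 0.3969 / 0.0969 ≈ 4.0960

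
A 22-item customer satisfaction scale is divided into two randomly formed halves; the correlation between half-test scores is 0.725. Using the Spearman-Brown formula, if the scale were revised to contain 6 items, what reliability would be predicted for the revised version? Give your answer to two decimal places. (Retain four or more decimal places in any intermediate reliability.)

0.59

Full-test reliability from the split-half r: r_full = 2(0.725)/(1 + 0.725) = 0.8406
Then adjust to 6 items: n = 6/22 = 0.2727
r_new = n·r_full / (1 + (n − 1)·r_full) = 0.2292 / 0.3886 ≈ 0.5898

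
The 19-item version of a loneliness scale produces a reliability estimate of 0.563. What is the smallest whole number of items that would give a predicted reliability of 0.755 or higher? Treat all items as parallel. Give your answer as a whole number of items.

46

n = [0.755 × 0.437] / [0.563 × 0.245]
n = 0.329935 / 0.137935 ≈ 2.3920
2.3920 × 19 = 45.45 → 46 items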